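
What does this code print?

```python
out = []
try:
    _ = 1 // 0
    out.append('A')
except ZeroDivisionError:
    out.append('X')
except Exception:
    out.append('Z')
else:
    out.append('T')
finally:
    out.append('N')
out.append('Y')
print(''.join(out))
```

Execution trace: 'X' (except ZeroDivisionError) → 'N' (finally) → 'Y' (after the try/except). Output: XNY

Answer: XNY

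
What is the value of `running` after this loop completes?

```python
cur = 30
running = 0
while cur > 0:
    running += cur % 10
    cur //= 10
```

Sum digits of 30
`running` takes the values: 0 → 3

Answer: 3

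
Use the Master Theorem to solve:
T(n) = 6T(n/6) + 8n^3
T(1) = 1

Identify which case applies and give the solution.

a=6, b=6, f(n)=8n^3. log_6(6) = 1. Since c=3 > 1 and the regularity condition holds (6(n/6)^3 = (6/6^3)n^3 with 6/6^3 < 1), Case 3 applies: T(n) = Θ(f(n)) = O(n^3).

Answer: O(n^3) - Case 3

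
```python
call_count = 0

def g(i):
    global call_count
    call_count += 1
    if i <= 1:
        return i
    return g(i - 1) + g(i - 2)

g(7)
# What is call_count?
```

Calls(i) = 1 + Calls(i-1) + Calls(i-2); Calls(0)=Calls(1)=1. For i=7 this gives 41.

Answer: 41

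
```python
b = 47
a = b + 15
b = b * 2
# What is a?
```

Trace:
`b = 47` → b = 47
`a = b + 15` → a = 62
`b = b * 2` → b = 94
So a = 62

Answer: 62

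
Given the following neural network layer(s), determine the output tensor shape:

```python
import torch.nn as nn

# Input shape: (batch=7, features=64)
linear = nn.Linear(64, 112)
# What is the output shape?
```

Input: (7, 64) -> Output: (7, 112)

Answer: (7, 112)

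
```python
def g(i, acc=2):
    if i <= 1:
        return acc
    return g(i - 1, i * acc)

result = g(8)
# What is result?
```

Accumulator trace (n, acc): (8, 2) -> (7, 16) -> (6, 112) -> (5, 672) -> (4, 3360) -> (3, 13440) -> (2, 40320) -> (1, 80640) -> return 80640

Answer: 80640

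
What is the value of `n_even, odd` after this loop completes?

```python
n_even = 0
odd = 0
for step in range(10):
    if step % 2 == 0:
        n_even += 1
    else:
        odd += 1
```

Count evens and odds in range(10)
`n_even, odd` takes the values: (0, 0) → (1, 0) → (1, 1) → (2, 1) → (2, 2) → (3, 2) → (3, 3) → (4, 3) → (4, 4) → (5, 4) → (5, 5)

Answer: 5, 5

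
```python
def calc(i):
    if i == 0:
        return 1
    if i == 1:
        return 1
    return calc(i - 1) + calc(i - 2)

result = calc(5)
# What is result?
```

Build up from base cases: calc(0)=1, calc(1)=1, calc(2)=2, calc(3)=3, calc(4)=5, calc(5)=8

Answer: 8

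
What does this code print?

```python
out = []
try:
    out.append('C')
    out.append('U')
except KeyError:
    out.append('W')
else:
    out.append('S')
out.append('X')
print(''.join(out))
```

Execution trace: 'C' (try body) → 'U' (try body, no exception) → 'S' (else) → 'X' (after the try/except). Output: CUSX

Answer: CUSX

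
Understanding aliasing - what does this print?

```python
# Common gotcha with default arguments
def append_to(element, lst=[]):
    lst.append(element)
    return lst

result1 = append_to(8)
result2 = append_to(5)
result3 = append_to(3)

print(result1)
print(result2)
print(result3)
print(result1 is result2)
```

Key concept: mutable default argument gotcha.
Step by step:
`result1 = append_to(8)` → result1 = [8]
`result2 = append_to(5)` → result1 = [8, 5] (same object as result2); result2 = [8, 5] (same object as result1)
`result3 = append_to(3)` → result1 = [8, 5, 3] (same object as result2, result3); result2 = [8, 5, 3] (same object as result1, result3); result3 = [8, 5, 3] (same object as result1, result2)
`print(result1)` → prints [8, 5, 3]
`print(result2)` → prints [8, 5, 3]
`print(result3)` → prints [8, 5, 3]
`print(result1 is result2)` → prints True

Answer:
[8, 5, 3]
[8, 5, 3]
[8, 5, 3]
True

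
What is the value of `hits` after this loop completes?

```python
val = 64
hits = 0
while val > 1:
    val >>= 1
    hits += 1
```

Count right shifts until 1
`hits` takes the values: 0 → 1 → 2 → 3 → 4 → 5 → 6

Answer: 6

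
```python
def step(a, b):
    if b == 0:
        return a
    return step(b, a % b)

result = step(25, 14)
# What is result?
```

step(25, 14) -> step(14, 11) -> step(11, 3) -> step(3, 2) -> step(2, 1) -> step(1, 0) -> 1

Answer: 1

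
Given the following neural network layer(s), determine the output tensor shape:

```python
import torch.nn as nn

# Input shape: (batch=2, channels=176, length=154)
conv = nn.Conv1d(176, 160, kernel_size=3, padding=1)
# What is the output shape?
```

Input: (2, 176, 154) -> Output: (2, 160, 154)

Answer: (2, 160, 154)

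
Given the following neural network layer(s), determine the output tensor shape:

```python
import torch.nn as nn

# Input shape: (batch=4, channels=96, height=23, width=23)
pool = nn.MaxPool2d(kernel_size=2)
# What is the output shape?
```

Input: (4, 96, 23, 23) -> Output: (4, 96, 11, 11)

Answer: (4, 96, 11, 11)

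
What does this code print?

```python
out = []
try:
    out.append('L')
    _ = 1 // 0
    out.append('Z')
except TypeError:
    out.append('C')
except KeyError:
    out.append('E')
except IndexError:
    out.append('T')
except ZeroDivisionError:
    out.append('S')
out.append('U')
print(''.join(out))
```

Execution trace: 'L' (try body) → 'S' (except ZeroDivisionError) → 'U' (after the try/except). Output: LSU

Answer: LSU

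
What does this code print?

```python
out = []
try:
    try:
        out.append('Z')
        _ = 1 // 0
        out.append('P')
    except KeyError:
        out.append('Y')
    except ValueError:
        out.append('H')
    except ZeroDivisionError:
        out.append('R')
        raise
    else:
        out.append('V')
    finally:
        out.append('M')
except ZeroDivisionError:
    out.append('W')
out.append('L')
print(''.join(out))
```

Execution trace: 'Z' (try body) → 'R' (except ZeroDivisionError) → 'M' (finally) → 'W' (outer except ZeroDivisionError) → 'L' (after the try/except). Output: ZRMWL

Answer: ZRMWL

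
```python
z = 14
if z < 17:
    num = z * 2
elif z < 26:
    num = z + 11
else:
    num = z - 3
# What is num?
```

Trace:
`z = 14` → z = 14
`if z < 17: ...` → z < 17 is True → num = 28
So num = 28

Answer: 28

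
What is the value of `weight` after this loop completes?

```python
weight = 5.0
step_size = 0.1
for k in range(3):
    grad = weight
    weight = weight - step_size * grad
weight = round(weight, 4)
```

Gradient descent: w = 5.0 * (1 - 0.1)^3
`weight` takes the values: 5.0 → 4.5 → 4.05 → 3.645

Answer: 3.645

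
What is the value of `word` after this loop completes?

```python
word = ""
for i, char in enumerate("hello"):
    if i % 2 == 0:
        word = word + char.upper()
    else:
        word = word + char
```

Uppercase even positions in 'hello'
`word` takes the values: "" → "H" → "He" → "HeL" → "HeLl" → "HeLlO"

Answer: "HeLlO"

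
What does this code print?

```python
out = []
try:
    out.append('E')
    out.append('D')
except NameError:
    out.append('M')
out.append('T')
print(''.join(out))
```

Execution trace: 'E' (try body) → 'D' (try body, no exception) → 'T' (after the try/except). Output: EDT

Answer: EDT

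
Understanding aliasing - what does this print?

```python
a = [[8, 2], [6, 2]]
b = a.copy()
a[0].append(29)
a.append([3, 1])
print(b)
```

Key concept: shallow copy with nested lists.
Step by step:
`a = [[8, 2], [6, 2]]` → a = [[8, 2], [6, 2]]
`b = a.copy()` → b = [[8, 2], [6, 2]]
`a[0].append(29)` → a = [[8, 2, 29], [6, 2]]; b = [[8, 2, 29], [6, 2]]
`a.append([3, 1])` → a = [[8, 2, 29], [6, 2], [3, 1]]
`print(b)` → prints [[8, 2, 29], [6, 2]]

Answer: [[8, 2, 29], [6, 2]]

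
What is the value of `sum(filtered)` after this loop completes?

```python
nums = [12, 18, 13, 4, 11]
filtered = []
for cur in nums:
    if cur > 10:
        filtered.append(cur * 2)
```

Sum of doubled values > 10
`filtered` takes the values: [] → [24] → [24, 36] → [24, 36, 26] → [24, 36, 26, 22]
So `sum(filtered)` = 108

Answer: 108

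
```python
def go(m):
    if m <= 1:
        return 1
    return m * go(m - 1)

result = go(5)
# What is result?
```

go(5) = 5 * 4 * 3 * 2 * 1 = 120

Answer: 120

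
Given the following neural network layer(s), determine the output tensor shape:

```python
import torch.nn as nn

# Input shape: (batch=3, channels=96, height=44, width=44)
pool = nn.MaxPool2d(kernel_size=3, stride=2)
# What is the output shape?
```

Input: (3, 96, 44, 44) -> Output: (3, 96, 21, 21)

Answer: (3, 96, 21, 21)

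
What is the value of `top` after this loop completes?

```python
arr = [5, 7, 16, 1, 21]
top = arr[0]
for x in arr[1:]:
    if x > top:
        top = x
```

Maximum of [5, 7, 16, 1, 21]
`top` takes the values: 5 → 7 → 16 → 21

Answer: 21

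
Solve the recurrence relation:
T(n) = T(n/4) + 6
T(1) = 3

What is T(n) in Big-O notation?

Each step divides n by 4 and adds 6. After log_4(n) steps we reach T(1)=3. So T(n) = 6·log_4(n) + 3 = O(log n).

Answer: O(log n)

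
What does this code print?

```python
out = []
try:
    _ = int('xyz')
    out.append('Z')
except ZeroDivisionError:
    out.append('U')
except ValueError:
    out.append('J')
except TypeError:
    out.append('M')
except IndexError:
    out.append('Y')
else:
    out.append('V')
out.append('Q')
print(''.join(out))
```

Execution trace: 'J' (except ValueError) → 'Q' (after the try/except). Output: JQ

Answer: JQ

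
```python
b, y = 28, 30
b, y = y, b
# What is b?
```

Trace:
`b, y = 28, 30` → b = 28; y = 30
`b, y = y, b` → b = 30; y = 28
So b = 30

Answer: 30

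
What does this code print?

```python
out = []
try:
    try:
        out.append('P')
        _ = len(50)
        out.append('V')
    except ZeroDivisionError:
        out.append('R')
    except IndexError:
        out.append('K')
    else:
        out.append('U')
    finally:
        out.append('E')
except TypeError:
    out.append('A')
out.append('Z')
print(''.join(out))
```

Execution trace: 'P' (try body) → 'E' (finally) → 'A' (outer except TypeError) → 'Z' (after the try/except). Output: PEAZ

Answer: PEAZ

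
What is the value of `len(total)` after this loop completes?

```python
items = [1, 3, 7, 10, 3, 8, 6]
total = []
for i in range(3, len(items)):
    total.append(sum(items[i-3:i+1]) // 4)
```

Number of 4-element averages
`total` takes the values: [] → [5] → [5, 5] → [5, 5, 7] → [5, 5, 7, 6]
So `len(total)` = 4

Answer: 4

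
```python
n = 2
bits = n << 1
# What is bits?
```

Trace:
`n = 2` → n = 2
`bits = n << 1` → bits = 4
So bits = 4

Answer: 4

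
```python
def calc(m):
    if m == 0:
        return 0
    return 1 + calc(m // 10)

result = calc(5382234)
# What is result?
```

Count of digits of 5382234: 7

Answer: 7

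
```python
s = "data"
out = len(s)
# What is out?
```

Trace:
`s = "data"` → s = 'data'
`out = len(s)` → out = 4
So out = 4

Answer: 4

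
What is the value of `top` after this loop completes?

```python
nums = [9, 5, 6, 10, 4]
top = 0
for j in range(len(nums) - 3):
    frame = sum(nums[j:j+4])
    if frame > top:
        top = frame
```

Max sum of 4-element window in [9, 5, 6, 10, 4]
`top` takes the values: 0 → 30

Answer: 30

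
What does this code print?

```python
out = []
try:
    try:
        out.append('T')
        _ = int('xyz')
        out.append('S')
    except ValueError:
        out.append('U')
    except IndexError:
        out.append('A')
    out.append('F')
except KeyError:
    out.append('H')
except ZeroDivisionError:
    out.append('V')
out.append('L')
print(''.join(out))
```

Execution trace: 'T' (inner try body) → 'U' (inner except ValueError) → 'F' (try body, no exception) → 'L' (after the try/except). Output: TUFL

Answer: TUFL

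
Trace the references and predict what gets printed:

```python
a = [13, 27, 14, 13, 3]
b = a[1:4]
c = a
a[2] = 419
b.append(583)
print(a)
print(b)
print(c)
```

Key concept: slice vs alias.
Step by step:
`a = [13, 27, 14, 13, 3]` → a = [13, 27, 14, 13, 3]
`b = a[1:4]` → b = [27, 14, 13]
`c = a` → c = [13, 27, 14, 13, 3] (same object as a)
`a[2] = 419` → a = [13, 27, 419, 13, 3] (same object as c); c = [13, 27, 419, 13, 3] (same object as a)
`b.append(583)` → b = [27, 14, 13, 583]
`print(a)` → prints [13, 27, 419, 13, 3]
`print(b)` → prints [27, 14, 13, 583]
`print(c)` → prints [13, 27, 419, 13, 3]

Answer:
[13, 27, 419, 13, 3]
[27, 14, 13, 583]
[13, 27, 419, 13, 3]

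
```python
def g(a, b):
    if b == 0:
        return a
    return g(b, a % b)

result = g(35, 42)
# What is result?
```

g(35, 42) -> g(42, 35) -> g(35, 7) -> g(7, 0) -> 7

Answer: 7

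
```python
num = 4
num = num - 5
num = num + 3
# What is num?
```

Trace:
`num = 4` → num = 4
`num = num - 5` → num = -1
`num = num + 3` → num = 2
So num = 2

Answer: 2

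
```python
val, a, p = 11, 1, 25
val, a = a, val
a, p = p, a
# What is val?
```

Trace:
`val, a, p = 11, 1, 25` → val = 11; a = 1; p = 25
`val, a = a, val` → val = 1; a = 11
`a, p = p, a` → a = 25; p = 11
So val = 1

Answer: 1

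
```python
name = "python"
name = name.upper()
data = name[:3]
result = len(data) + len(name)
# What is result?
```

Trace:
`name = "python"` → name = 'python'
`name = name.upper()` → name = 'PYTHON'
`data = name[:3]` → data = 'PYT'
`result = len(data) + len(name)` → result = 9
So result = 9

Answer: 9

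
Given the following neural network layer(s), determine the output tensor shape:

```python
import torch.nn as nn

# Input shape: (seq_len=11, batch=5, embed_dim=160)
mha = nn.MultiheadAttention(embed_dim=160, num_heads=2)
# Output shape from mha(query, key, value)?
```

Input: (11, 5, 160) -> Output: (11, 5, 160)

Answer: (11, 5, 160)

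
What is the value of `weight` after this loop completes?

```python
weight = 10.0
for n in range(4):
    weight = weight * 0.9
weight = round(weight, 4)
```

Exponential decay: 10.0 * 0.9^4
`weight` takes the values: 10.0 → 9.0 → 8.1 → 7.29 → 6.561

Answer: 6.561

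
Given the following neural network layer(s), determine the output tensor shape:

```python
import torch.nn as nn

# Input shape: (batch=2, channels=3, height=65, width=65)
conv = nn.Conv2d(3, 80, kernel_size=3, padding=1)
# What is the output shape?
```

Input: (2, 3, 65, 65) -> Output: (2, 80, 65, 65)

Answer: (2, 80, 65, 65)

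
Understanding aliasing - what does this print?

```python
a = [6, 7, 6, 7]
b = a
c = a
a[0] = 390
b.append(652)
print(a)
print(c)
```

Key concept: multiple aliases.
Step by step:
`a = [6, 7, 6, 7]` → a = [6, 7, 6, 7]
`b = a` → b = [6, 7, 6, 7] (same object as a)
`c = a` → c = [6, 7, 6, 7] (same object as a, b)
`a[0] = 390` → a = [390, 7, 6, 7] (same object as b, c); b = [390, 7, 6, 7] (same object as a, c); c = [390, 7, 6, 7] (same object as a, b)
`b.append(652)` → a = [390, 7, 6, 7, 652] (same object as b, c); b = [390, 7, 6, 7, 652] (same object as a, c); c = [390, 7, 6, 7, 652] (same object as a, b)
`print(a)` → prints [390, 7, 6, 7, 652]
`print(c)` → prints [390, 7, 6, 7, 652]

Answer:
[390, 7, 6, 7, 652]
[390, 7, 6, 7, 652]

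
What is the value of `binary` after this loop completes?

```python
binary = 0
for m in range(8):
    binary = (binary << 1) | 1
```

Build 8 consecutive 1-bits: 0b11111111
`binary` takes the values: 0 → 1 → 3 → 7 → 15 → 31 → 63 → 127 → 255

Answer: 255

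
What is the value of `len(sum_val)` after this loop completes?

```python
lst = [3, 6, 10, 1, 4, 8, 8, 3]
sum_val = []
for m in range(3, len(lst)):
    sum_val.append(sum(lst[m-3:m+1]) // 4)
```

Number of 4-element averages
`sum_val` takes the values: [] → [5] → [5, 5] → [5, 5, 5] → [5, 5, 5, 5] → [5, 5, 5, 5, 5]
So `len(sum_val)` = 5

Answer: 5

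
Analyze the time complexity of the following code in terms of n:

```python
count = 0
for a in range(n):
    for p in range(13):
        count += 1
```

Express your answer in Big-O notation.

Each loop level contributes: n × 1. Multiplying the contributions gives O(n).

Answer: O(n)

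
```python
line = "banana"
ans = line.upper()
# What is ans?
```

Trace:
`line = "banana"` → line = 'banana'
`ans = line.upper()` → ans = 'BANANA'
So ans = 'BANANA'

Answer: 'BANANA'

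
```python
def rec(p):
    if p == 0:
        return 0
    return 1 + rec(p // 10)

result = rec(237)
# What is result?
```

Count of digits of 237: 3

Answer: 3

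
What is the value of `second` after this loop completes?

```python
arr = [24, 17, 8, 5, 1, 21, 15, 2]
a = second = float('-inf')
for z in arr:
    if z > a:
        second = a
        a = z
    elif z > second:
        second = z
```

Second largest (with repeats) in [24, 17, 8, 5, 1, 21, 15, 2]
`second` takes the values: -inf → 17 → 21

Answer: 21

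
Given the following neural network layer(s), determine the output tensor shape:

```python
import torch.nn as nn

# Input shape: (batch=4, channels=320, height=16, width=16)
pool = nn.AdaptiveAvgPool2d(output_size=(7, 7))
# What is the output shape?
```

Input: (4, 320, 16, 16) -> Output: (4, 320, 7, 7)

Answer: (4, 320, 7, 7)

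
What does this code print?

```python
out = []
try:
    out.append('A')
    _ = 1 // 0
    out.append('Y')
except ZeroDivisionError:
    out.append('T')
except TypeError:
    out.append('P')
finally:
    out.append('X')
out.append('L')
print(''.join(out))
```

Execution trace: 'A' (try body) → 'T' (except ZeroDivisionError) → 'X' (finally) → 'L' (after the try/except). Output: ATXL

Answer: ATXL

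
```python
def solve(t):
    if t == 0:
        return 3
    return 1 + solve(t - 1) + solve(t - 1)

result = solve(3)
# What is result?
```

solve(t) = 1 + 2·solve(t-1), solve(0)=3. Closed form: (3+1)·2^3 - 1 = 31.

Answer: 31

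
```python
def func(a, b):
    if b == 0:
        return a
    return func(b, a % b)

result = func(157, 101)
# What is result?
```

func(157, 101) -> func(101, 56) -> func(56, 45) -> func(45, 11) -> func(11, 1) -> func(1, 0) -> 1

Answer: 1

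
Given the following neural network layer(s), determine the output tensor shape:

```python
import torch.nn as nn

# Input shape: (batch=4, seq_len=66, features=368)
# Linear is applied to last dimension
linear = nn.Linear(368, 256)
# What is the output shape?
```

Input: (4, 66, 368) -> Output: (4, 66, 256)

Answer: (4, 66, 256)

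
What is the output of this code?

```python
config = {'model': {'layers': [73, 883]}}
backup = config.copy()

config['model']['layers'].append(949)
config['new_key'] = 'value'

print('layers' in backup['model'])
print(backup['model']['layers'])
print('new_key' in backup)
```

Key concept: shallow copy gotcha with nested dict.
Step by step:
`config = {'model': {'layers': [73, 883]}}` → config = {'model': {'layers': [73, 883]}}
`backup = config.copy()` → backup = {'model': {'layers': [73, 883]}}
`config['model']['layers'].append(949)` → config = {'model': {'layers': [73, 883, 949]}}; backup = {'model': {'layers': [73, 883, 949]}}
`config['new_key'] = 'value'` → config = {'model': {'layers': [73, 883, 949]}, 'new_key': 'value'}
`print('layers' in backup['model'])` → prints True
`print(backup['model']['layers'])` → prints [73, 883, 949]
`print('new_key' in backup)` → prints False

Answer:
True
[73, 883, 949]
False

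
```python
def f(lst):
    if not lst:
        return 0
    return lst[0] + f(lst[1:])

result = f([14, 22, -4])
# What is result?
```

14 + 22 + (-4) + 0 = 32

Answer: 32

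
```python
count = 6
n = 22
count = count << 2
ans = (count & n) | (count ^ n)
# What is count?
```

Trace:
`count = 6` → count = 6
`n = 22` → n = 22
`count = count << 2` → count = 24
`ans = (count & n) | (count ^ n)` → ans = 30
So count = 24

Answer: 24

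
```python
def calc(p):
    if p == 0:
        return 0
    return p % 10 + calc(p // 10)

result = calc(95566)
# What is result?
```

Sum of digits of 95566: 6 + 6 + 5 + 5 + 9 = 31

Answer: 31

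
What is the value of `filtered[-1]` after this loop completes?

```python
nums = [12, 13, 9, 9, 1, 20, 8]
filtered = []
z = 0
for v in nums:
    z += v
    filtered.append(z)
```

Cumulative sum ends at 72
`filtered` takes the values: [] → [12] → [12, 25] → [12, 25, 34] → [12, 25, 34, 43] → [12, 25, 34, 43, 44] → [12, 25, 34, 43, 44, 64] → [12, 25, 34, 43, 44, 64, 72]
So `filtered[-1]` = 72

Answer: 72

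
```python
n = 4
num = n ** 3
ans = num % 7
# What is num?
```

Trace:
`n = 4` → n = 4
`num = n ** 3` → num = 64
`ans = num % 7` → ans = 1
So num = 64

Answer: 64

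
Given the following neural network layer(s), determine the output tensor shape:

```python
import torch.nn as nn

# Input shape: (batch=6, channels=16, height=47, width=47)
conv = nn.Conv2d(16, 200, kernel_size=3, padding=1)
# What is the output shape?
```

Input: (6, 16, 47, 47) -> Output: (6, 200, 47, 47)

Answer: (6, 200, 47, 47)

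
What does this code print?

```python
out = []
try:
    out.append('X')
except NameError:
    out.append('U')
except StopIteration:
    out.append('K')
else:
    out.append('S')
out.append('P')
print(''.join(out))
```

Execution trace: 'X' (try body, no exception) → 'S' (else) → 'P' (after the try/except). Output: XSP

Answer: XSP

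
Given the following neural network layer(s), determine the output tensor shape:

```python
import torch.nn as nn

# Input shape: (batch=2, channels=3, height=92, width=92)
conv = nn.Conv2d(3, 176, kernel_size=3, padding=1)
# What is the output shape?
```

Input: (2, 3, 92, 92) -> Output: (2, 176, 92, 92)

Answer: (2, 176, 92, 92)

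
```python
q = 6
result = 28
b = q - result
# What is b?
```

Trace:
`q = 6` → q = 6
`result = 28` → result = 28
`b = q - result` → b = -22
So b = -22

Answer: -22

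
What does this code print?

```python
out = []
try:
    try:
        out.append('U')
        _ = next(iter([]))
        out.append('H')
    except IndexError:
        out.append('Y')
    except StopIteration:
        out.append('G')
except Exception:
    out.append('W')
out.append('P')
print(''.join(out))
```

Execution trace: 'U' (inner try body) → 'G' (inner except StopIteration) → 'P' (after the try/except). Output: UGP

Answer: UGP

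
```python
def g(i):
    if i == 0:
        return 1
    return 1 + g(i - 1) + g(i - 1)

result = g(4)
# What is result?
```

g(i) = 1 + 2·g(i-1), g(0)=1. Closed form: (1+1)·2^4 - 1 = 31.

Answer: 31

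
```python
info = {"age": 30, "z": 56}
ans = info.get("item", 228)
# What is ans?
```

Trace:
`info = {"age": 30, "z": 56}` → info = {'age': 30, 'z': 56}
`ans = info.get("item", 228)` → ans = 228
So ans = 228

Answer: 228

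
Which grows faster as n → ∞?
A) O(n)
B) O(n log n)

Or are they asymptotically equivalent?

O(n) vs O(n log n): Higher order terms dominate.

Answer: B) O(n log n) grows faster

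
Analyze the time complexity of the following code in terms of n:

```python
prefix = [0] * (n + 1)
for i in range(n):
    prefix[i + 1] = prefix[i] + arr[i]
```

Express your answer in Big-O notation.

This is Prefix sum computation. Time complexity: O(n).

Answer: O(n)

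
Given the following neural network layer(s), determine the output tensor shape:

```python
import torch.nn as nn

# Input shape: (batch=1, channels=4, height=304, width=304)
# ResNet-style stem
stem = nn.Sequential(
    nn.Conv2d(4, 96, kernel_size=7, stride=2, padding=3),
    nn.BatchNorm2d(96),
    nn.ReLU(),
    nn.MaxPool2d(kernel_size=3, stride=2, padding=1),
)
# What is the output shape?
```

Input: (1, 4, 304, 304) -> after Conv2d 7x7 stride=2: (1, 96, 152, 152) -> Output: (1, 96, 76, 76)

Answer: (1, 96, 76, 76)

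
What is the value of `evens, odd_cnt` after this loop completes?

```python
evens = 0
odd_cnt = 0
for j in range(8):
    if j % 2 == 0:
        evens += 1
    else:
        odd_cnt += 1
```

Count evens and odds in range(8)
`evens, odd_cnt` takes the values: (0, 0) → (1, 0) → (1, 1) → (2, 1) → (2, 2) → (3, 2) → (3, 3) → (4, 3) → (4, 4)

Answer: 4, 4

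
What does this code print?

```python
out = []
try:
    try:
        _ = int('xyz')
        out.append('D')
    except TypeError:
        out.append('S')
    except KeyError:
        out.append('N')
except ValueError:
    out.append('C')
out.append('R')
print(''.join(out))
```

Execution trace: 'C' (outer except ValueError) → 'R' (after the try/except). Output: CR

Answer: CR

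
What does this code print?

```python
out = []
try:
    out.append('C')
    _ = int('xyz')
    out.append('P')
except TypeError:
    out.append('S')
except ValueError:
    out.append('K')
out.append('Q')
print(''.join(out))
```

Execution trace: 'C' (try body) → 'K' (except ValueError) → 'Q' (after the try/except). Output: CKQ

Answer: CKQ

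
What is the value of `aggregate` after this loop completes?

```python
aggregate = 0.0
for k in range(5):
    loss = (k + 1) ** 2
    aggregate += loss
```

Sum of squared losses 1² + 2² + ... + 5²
`aggregate` takes the values: 0.0 → 1.0 → 5.0 → 14.0 → 30.0 → 55.0

Answer: 55.0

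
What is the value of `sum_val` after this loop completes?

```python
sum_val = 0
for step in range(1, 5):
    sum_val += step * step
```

Sum of squares 1² to 4² = 30
`sum_val` takes the values: 0 → 1 → 5 → 14 → 30

Answer: 30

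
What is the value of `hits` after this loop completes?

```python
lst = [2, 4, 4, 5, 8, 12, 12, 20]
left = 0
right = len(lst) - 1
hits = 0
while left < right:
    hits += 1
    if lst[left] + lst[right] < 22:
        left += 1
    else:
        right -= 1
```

Steps to find pair summing to 22
`hits` takes the values: 0 → 1 → 2 → 3 → 4 → 5 → 6 → 7

Answer: 7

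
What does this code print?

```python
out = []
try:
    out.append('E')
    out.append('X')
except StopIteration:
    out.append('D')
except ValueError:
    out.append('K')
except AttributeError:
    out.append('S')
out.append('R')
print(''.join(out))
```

Execution trace: 'E' (try body) → 'X' (try body, no exception) → 'R' (after the try/except). Output: EXR

Answer: EXR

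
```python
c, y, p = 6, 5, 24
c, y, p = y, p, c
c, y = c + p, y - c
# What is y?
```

Trace:
`c, y, p = 6, 5, 24` → c = 6; y = 5; p = 24
`c, y, p = y, p, c` → c = 5; y = 24; p = 6
`c, y = c + p, y - c` → c = 11; y = 19
So y = 19

Answer: 19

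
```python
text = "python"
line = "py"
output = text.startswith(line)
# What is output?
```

Trace:
`text = "python"` → text = 'python'
`line = "py"` → line = 'py'
`output = text.startswith(line)` → output = True
So output = True

Answer: True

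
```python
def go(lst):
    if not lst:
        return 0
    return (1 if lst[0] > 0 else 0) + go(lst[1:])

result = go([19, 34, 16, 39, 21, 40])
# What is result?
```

Count of positive elements in [19, 34, 16, 39, 21, 40] = 6

Answer: 6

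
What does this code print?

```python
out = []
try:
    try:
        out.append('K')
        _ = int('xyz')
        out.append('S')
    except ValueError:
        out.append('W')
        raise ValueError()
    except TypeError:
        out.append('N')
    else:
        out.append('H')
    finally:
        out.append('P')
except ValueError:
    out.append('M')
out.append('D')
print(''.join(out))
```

Execution trace: 'K' (inner try body) → 'W' (inner except ValueError) → 'P' (inner finally) → 'M' (outer except ValueError) → 'D' (after the try/except). Output: KWPMD

Answer: KWPMD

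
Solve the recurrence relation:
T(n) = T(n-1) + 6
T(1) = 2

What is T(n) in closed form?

Unrolling: T(n) = T(1) + 6·(n-1) = 2 + 6(n-1) = 6n - 4.

Answer: T(n) = 6n - 4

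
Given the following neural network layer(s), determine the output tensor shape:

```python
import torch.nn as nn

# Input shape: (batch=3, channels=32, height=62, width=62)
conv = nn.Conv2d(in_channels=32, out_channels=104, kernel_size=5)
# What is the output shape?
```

Input: (3, 32, 62, 62) -> Output: (3, 104, 58, 58)

Answer: (3, 104, 58, 58)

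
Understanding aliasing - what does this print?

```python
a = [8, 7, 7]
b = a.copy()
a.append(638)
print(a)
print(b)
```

Key concept: list.copy() creates independent copy.
Step by step:
`a = [8, 7, 7]` → a = [8, 7, 7]
`b = a.copy()` → b = [8, 7, 7]
`a.append(638)` → a = [8, 7, 7, 638]
`print(a)` → prints [8, 7, 7, 638]
`print(b)` → prints [8, 7, 7]

Answer:
[8, 7, 7, 638]
[8, 7, 7]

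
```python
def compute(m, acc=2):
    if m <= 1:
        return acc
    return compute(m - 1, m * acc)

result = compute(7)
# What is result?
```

Accumulator trace (n, acc): (7, 2) -> (6, 14) -> (5, 84) -> (4, 420) -> (3, 1680) -> (2, 5040) -> (1, 10080) -> return 10080

Answer: 10080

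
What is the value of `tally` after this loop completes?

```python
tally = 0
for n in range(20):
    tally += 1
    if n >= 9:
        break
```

Loop breaks when n reaches 9, tally is 10
`tally` takes the values: 0 → 1 → 2 → 3 → 4 → 5 → 6 → 7 → 8 → 9 → 10

Answer: 10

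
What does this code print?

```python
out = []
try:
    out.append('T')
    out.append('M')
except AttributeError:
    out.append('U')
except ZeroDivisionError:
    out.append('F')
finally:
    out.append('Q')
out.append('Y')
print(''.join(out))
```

Execution trace: 'T' (try body) → 'M' (try body, no exception) → 'Q' (finally) → 'Y' (after the try/except). Output: TMQY

Answer: TMQY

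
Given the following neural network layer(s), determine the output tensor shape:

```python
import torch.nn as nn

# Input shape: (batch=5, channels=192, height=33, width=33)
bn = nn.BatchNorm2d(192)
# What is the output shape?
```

Input: (5, 192, 33, 33) -> Output: (5, 192, 33, 33)

Answer: (5, 192, 33, 33)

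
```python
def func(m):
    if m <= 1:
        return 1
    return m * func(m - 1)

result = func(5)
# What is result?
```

func(5) = 5 * 4 * 3 * 2 * 1 = 120

Answer: 120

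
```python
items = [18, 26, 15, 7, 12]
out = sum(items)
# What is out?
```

Trace:
`items = [18, 26, 15, 7, 12]` → items = [18, 26, 15, 7, 12]
`out = sum(items)` → out = 78
So out = 78

Answer: 78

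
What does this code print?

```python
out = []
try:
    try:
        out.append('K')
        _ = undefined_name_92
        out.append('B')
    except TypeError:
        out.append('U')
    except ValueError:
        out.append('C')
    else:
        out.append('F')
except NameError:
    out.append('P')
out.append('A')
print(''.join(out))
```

Execution trace: 'K' (try body) → 'P' (outer except NameError) → 'A' (after the try/except). Output: KPA

Answer: KPA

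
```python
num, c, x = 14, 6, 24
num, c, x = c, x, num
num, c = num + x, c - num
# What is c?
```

Trace:
`num, c, x = 14, 6, 24` → num = 14; c = 6; x = 24
`num, c, x = c, x, num` → num = 6; c = 24; x = 14
`num, c = num + x, c - num` → num = 20; c = 18
So c = 18

Answer: 18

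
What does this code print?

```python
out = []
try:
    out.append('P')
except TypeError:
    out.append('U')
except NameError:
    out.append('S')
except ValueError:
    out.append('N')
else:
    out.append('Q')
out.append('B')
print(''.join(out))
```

Execution trace: 'P' (try body, no exception) → 'Q' (else) → 'B' (after the try/except). Output: PQB

Answer: PQB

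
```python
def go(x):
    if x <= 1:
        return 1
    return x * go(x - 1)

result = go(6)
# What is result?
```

go(6) = 6 * 5 * 4 * 3 * 2 * 1 = 720

Answer: 720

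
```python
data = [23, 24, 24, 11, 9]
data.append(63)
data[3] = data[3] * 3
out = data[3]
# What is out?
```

Trace:
`data = [23, 24, 24, 11, 9]` → data = [23, 24, 24, 11, 9]
`data.append(63)` → data = [23, 24, 24, 11, 9, 63]
`data[3] = data[3] * 3` → data = [23, 24, 24, 33, 9, 63]
`out = data[3]` → out = 33
So out = 33

Answer: 33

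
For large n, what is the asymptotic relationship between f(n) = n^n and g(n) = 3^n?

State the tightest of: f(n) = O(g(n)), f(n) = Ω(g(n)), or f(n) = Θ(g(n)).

n^n vs 3^n: f(n) = Ω(g(n)) but not O(g(n)) — n^n grows strictly faster than 3^n.

Answer: f(n) = Ω(g(n)) but not O(g(n)) — n^n grows strictly faster than 3^n.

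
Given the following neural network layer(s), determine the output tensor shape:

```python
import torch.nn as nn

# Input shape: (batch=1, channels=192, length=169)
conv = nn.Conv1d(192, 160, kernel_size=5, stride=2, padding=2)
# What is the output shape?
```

Input: (1, 192, 169) -> Output: (1, 160, 85)

Answer: (1, 160, 85)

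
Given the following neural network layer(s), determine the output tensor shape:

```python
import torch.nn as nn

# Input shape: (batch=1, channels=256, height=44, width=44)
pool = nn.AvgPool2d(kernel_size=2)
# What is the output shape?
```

Input: (1, 256, 44, 44) -> Output: (1, 256, 22, 22)

Answer: (1, 256, 22, 22)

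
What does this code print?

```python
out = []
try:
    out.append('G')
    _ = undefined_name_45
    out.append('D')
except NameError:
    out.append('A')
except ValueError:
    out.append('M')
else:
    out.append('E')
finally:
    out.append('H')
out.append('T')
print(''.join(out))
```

Execution trace: 'G' (try body) → 'A' (except NameError) → 'H' (finally) → 'T' (after the try/except). Output: GAHT

Answer: GAHT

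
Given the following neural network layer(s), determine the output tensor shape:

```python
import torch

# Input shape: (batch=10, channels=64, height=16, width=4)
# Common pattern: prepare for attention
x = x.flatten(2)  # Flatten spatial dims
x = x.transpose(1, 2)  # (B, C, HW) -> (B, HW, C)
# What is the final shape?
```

Input: (10, 64, 16, 4) -> after flatten(2): (10, 64, 64) -> Output: (10, 64, 64)

Answer: (10, 64, 64)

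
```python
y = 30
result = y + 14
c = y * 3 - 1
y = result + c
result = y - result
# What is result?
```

Trace:
`y = 30` → y = 30
`result = y + 14` → result = 44
`c = y * 3 - 1` → c = 89
`y = result + c` → y = 133
`result = y - result` → result = 89
So result = 89

Answer: 89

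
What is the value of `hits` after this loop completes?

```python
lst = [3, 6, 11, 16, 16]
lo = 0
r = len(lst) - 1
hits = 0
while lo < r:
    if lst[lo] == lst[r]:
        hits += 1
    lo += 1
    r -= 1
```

Count matching pairs from ends
`hits` takes the values: 0

Answer: 0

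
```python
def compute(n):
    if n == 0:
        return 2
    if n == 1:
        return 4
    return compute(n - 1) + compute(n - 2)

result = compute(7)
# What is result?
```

Build up from base cases: compute(0)=2, compute(1)=4, compute(2)=6, compute(3)=10, compute(4)=16, compute(5)=26, compute(6)=42, ..., compute(7)=68

Answer: 68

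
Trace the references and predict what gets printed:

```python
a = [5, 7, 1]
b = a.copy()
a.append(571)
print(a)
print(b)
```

Key concept: list.copy() creates independent copy.
Step by step:
`a = [5, 7, 1]` → a = [5, 7, 1]
`b = a.copy()` → b = [5, 7, 1]
`a.append(571)` → a = [5, 7, 1, 571]
`print(a)` → prints [5, 7, 1, 571]
`print(b)` → prints [5, 7, 1]

Answer:
[5, 7, 1, 571]
[5, 7, 1]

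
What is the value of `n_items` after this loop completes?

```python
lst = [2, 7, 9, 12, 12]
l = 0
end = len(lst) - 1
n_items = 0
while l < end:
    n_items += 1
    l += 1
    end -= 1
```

Iterations until pointers meet (list length 5)
`n_items` takes the values: 0 → 1 → 2

Answer: 2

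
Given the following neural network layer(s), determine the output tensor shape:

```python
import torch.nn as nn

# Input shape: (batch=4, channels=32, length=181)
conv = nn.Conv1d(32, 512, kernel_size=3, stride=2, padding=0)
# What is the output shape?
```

Input: (4, 32, 181) -> Output: (4, 512, 90)

Answer: (4, 512, 90)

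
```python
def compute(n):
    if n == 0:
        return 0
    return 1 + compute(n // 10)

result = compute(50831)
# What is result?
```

Count of digits of 50831: 5

Answer: 5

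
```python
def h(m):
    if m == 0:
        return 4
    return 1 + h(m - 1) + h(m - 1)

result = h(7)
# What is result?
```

h(m) = 1 + 2·h(m-1), h(0)=4. Closed form: (4+1)·2^7 - 1 = 639.

Answer: 639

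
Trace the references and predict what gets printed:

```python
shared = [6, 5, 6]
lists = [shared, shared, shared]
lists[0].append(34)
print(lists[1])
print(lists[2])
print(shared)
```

Key concept: list of same reference.
Step by step:
`shared = [6, 5, 6]` → shared = [6, 5, 6]
`lists = [shared, shared, shared]` → lists = [[6, 5, 6], [6, 5, 6], [6, 5, 6]]
`lists[0].append(34)` → shared = [6, 5, 6, 34]; lists = [[6, 5, 6, 34], [6, 5, 6, 34], [6, 5, 6, 34]]
`print(lists[1])` → prints [6, 5, 6, 34]
`print(lists[2])` → prints [6, 5, 6, 34]
`print(shared)` → prints [6, 5, 6, 34]

Answer:
[6, 5, 6, 34]
[6, 5, 6, 34]
[6, 5, 6, 34]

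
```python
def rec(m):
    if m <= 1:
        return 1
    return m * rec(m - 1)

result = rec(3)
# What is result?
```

rec(3) = 3 * 2 * 1 = 6

Answer: 6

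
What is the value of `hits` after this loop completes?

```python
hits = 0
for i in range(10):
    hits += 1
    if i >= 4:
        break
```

Loop breaks when i reaches 4, hits is 5
`hits` takes the values: 0 → 1 → 2 → 3 → 4 → 5

Answer: 5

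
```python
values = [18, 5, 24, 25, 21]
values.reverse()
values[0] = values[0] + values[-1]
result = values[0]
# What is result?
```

Trace:
`values = [18, 5, 24, 25, 21]` → values = [18, 5, 24, 25, 21]
`values.reverse()` → values = [21, 25, 24, 5, 18]
`values[0] = values[0] + values[-1]` → values = [39, 25, 24, 5, 18]
`result = values[0]` → result = 39
So result = 39

Answer: 39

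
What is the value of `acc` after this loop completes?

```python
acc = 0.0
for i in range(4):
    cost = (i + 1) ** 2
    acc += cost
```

Sum of squared losses 1² + 2² + ... + 4²
`acc` takes the values: 0.0 → 1.0 → 5.0 → 14.0 → 30.0

Answer: 30.0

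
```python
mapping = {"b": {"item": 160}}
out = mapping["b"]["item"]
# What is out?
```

Trace:
`mapping = {"b": {"item": 160}}` → mapping = {'b': {'item': 160}}
`out = mapping["b"]["item"]` → out = 160
So out = 160

Answer: 160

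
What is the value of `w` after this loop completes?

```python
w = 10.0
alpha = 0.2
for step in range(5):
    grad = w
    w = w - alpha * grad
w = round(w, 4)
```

Gradient descent: w = 10.0 * (1 - 0.2)^5
`w` takes the values: 10.0 → 8.0 → 6.4 → 5.12 → 4.096 → 3.2768

Answer: 3.2768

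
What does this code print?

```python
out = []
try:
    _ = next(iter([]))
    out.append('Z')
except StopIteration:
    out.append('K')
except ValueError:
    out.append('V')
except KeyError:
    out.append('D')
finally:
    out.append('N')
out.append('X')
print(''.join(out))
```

Execution trace: 'K' (except StopIteration) → 'N' (finally) → 'X' (after the try/except). Output: KNX

Answer: KNX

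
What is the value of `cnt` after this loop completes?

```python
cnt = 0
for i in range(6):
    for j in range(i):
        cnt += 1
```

Triangle number: 0+1+2+...+5
`cnt` takes the values: 0 → 1 → 2 → 3 → 4 → 5 → 6 → 7 → 8 → 9 → 10 → 11 → 12 → 13 → 14 → 15

Answer: 15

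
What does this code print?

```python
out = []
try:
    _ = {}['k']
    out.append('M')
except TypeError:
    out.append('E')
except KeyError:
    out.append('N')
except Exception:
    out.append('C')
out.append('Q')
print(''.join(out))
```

Execution trace: 'N' (except KeyError) → 'Q' (after the try/except). Output: NQ

Answer: NQ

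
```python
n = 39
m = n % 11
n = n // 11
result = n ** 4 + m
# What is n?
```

Trace:
`n = 39` → n = 39
`m = n % 11` → m = 6
`n = n // 11` → n = 3
`result = n ** 4 + m` → result = 87
So n = 3

Answer: 3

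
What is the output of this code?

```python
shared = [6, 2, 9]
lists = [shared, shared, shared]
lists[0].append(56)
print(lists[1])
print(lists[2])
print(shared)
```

Key concept: list of same reference.
Step by step:
`shared = [6, 2, 9]` → shared = [6, 2, 9]
`lists = [shared, shared, shared]` → lists = [[6, 2, 9], [6, 2, 9], [6, 2, 9]]
`lists[0].append(56)` → shared = [6, 2, 9, 56]; lists = [[6, 2, 9, 56], [6, 2, 9, 56], [6, 2, 9, 56]]
`print(lists[1])` → prints [6, 2, 9, 56]
`print(lists[2])` → prints [6, 2, 9, 56]
`print(shared)` → prints [6, 2, 9, 56]

Answer:
[6, 2, 9, 56]
[6, 2, 9, 56]
[6, 2, 9, 56]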